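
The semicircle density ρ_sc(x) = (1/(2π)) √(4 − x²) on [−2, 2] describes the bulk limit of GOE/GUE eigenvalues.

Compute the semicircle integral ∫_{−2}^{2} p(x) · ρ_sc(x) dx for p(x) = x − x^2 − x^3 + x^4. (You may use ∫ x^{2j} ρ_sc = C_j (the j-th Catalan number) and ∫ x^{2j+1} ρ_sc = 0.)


Write p(x) = Σ a_i x^i, split into monomials and integrate each against ρ_sc separately.
Using ∫ x^{2j} ρ_sc = C_j = (1/(j+1)) C(2j, j) (Catalan numbers) and ∫ x^{2j+1} ρ_sc = 0 (odd monomials vanish by symmetry):
  i = 1 (odd): ∫ x^1 ρ_sc = 0 (vanishes)
  i = 2 (even): a_2 · C_{1} = -1 · 1 = -1
  i = 3 (odd): ∫ x^3 ρ_sc = 0 (vanishes)
  i = 4 (even): a_4 · C_{2} = 1 · 2 = 2

Summing the contributions: ∫_{−2}^{2} p(x) ρ_sc(x) dx = (-1) + 2 = 1.


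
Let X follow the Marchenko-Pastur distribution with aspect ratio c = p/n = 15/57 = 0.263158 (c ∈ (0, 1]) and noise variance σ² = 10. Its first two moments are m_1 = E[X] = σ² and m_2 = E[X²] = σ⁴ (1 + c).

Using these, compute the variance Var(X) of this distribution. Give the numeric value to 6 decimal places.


m_1 = E[X] = σ² = 10, so m_1² = 100.
m_2 = E[X²] = σ⁴ (1 + c) = 100 · (1 + 0.263158) = 100 · 1.263158 = 126.315789.
(Note m_2 − m_1² simplifies to c · σ⁴ = 0.263158 · 100.)

Var(X) = m_2 − m_1² = 126.315789 − 100 = 26.315789.


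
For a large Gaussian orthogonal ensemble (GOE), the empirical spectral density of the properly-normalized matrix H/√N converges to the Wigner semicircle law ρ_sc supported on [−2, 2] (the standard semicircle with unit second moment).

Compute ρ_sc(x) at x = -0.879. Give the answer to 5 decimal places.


ρ_sc(x) = (1/(2π)) √(4 − x²). With x = -0.879:
  4 − x² = 4 − (-0.879)² = 4 − 0.772641 = 3.227359.
  √(4 − x²) = 1.796485.
  1/(2π) = 0.159155.
  ρ_sc(-0.879) = 0.159155 · 1.796485 = 0.285919.

Rounded to 5 decimal places: ρ_sc(-0.879) ≈ 0.28592.


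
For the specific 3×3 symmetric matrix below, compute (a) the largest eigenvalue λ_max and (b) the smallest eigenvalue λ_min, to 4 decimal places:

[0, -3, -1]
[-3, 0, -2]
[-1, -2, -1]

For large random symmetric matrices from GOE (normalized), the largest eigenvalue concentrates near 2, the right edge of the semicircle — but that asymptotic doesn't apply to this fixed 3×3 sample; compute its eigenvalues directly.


Since M is real symmetric, all three eigenvalues are real; they are the roots of det(λI − M) = λ³ − (tr M) λ² + s λ − det M, where s is the sum of the principal 2×2 minors.
tr M = 0 + 0 + (-1) = -1.
s = (0·0 − (-3)²) + (0·(-1) − (-1)²) + (0·(-1) − (-2)²) = -9 + (-1) + (-4) = -14.
det M (expand along row 1) = 0·(-4) − (-3)·1 + (-1)·6 = -3.
Characteristic polynomial: λ³ + λ² − 14λ + 3 = 0.
Substitute λ = y + (tr M)/3 = y − 0.333333 to remove the quadratic term: y³ + p·y + q = 0 with p = s − (tr M)²/3 = -14.333333 and q = −2(tr M)³/27 + (tr M)·s/3 − det M = 7.740741.
Three real roots ⇒ use the trigonometric (Viète) form: r = 2√(−p/3) = 4.371626, φ = arccos(3q/(p·r)) = arccos(-0.370607) = 1.950459 rad.
y_k = r·cos(φ/3 − 2πk/3) for k = 0, 1, 2 gives y = 3.479776, 0.551772, -4.031548.
λ_k = y_k − 0.333333 gives λ = 3.1464, 0.2184, -4.3649 (check: the sum is -1.0000 = tr M).

Hence λ_max = 3.1464 and λ_min = -4.3649.


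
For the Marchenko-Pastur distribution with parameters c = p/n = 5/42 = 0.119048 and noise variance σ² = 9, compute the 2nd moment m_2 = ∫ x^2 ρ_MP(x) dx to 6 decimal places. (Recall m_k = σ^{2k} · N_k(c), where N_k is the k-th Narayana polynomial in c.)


E[X²] = σ⁴ (1 + c) (second MP moment). With σ² = 9 (so σ⁴ = 81) and c = 5/42 = 0.119048: E[X²] = 81 · (1 + 0.119048) = 81 · 1.119048.

So E[X^2] = 90.642857.


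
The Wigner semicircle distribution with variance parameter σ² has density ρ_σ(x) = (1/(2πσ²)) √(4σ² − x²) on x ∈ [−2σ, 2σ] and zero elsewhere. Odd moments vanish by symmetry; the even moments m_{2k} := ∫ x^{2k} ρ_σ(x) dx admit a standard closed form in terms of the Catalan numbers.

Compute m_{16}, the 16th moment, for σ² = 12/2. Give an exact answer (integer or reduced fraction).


By the scaled semicircle moment identity, m_{2k} = σ^{2k} · C_k with k = 8.
C_8 = (1/(k+1)) · C(2k, k) = (1/9) · C(16, 8) = (1/9) · 12870 = 1430.
σ^{2k} = (σ²)^k = (12/2)^8 = 1679616.

Therefore m_{16} = σ^{16} · C_8 = 1679616 · 1430 = 2401850880.


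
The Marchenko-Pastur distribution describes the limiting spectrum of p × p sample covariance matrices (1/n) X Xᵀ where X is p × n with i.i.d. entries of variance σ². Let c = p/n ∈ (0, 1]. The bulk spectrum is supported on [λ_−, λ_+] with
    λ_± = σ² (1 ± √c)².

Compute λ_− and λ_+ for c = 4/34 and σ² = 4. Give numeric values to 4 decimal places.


c = 4/34 = 0.117647; √c = 0.342997.
λ_− = σ² (1 − √c)² = 4 · (1 − 0.342997)² = 4 · (0.657003)² = 1.726611.
λ_+ = σ² (1 + √c)² = 4 · (1 + 0.342997)² = 4 · (1.342997)² = 7.214566.

Rounded to 4 decimal places: λ_− ≈ 1.7266, λ_+ ≈ 7.2146.


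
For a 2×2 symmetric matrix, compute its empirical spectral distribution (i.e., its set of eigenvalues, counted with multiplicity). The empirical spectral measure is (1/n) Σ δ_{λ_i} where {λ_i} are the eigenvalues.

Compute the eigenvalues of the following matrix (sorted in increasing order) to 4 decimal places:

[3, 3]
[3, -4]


Since M is real symmetric, both eigenvalues are real; they are the roots of det(λI − M) = λ² − (tr M) λ + det M.
tr M = 3 + (-4) = -1.
det M = 3·(-4) − 3² = -12 − 9 = -21.
Characteristic polynomial: λ² + λ − 21 = 0.
Discriminant Δ = (tr M)² − 4·det M = 1 − (-84) = 85; √Δ = 9.219544.
λ = (tr M ± √Δ)/2 = (-1 ± 9.219544)/2, giving (tr M − √Δ)/2 = -5.1098 and (tr M + √Δ)/2 = 4.1098.

Eigenvalues sorted in increasing order: [-5.1098, 4.1098].


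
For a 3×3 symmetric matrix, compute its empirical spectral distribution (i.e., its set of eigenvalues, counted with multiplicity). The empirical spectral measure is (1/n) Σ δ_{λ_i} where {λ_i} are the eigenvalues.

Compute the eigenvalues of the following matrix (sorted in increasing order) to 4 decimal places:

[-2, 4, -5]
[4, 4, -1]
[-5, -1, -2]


Since M is real symmetric, all three eigenvalues are real; they are the roots of det(λI − M) = λ³ − (tr M) λ² + s λ − det M, where s is the sum of the principal 2×2 minors.
tr M = -2 + 4 + (-2) = 0.
s = ((-2)·4 − 4²) + ((-2)·(-2) − (-5)²) + (4·(-2) − (-1)²) = -24 + (-21) + (-9) = -54.
det M (expand along row 1) = (-2)·(-9) − 4·(-13) + (-5)·16 = -10.
Characteristic polynomial: λ³ − 54λ + 10 = 0.
Substitute λ = y + (tr M)/3 = y + 0.000000 to remove the quadratic term: y³ + p·y + q = 0 with p = s − (tr M)²/3 = -54.000000 and q = −2(tr M)³/27 + (tr M)·s/3 − det M = 10.000000.
Three real roots ⇒ use the trigonometric (Viète) form: r = 2√(−p/3) = 8.485281, φ = arccos(3q/(p·r)) = arccos(-0.065473) = 1.636316 rad.
y_k = r·cos(φ/3 − 2πk/3) for k = 0, 1, 2 gives y = 7.254065, 0.185303, -7.439368.
λ_k = y_k + 0.000000 gives λ = 7.2541, 0.1853, -7.4394 (check: the sum is 0.0000 = tr M).

Eigenvalues sorted in increasing order: [-7.4394, 0.1853, 7.2541].


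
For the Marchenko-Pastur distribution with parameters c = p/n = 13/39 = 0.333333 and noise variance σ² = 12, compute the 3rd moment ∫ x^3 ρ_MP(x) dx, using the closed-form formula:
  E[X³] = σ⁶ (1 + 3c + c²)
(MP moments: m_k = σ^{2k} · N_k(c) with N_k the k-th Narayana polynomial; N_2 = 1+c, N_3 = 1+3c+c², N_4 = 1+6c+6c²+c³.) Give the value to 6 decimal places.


E[X³] = σ⁶ (1 + 3c + c²) (third MP moment). With σ² = 12 (so σ⁶ = 1728) and c = 13/39 = 0.333333: E[X³] = 1728 · (1 + 3·0.333333 + (0.333333)²) = 1728 · 2.111111.

So E[X^3] = 3648.000000.


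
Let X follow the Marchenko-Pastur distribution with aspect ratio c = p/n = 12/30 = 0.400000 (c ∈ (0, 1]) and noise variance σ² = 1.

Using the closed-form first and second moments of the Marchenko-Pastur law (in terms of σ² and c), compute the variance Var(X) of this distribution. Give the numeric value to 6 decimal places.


Recall the MP moments m_1 = E[X] = σ² and m_2 = E[X²] = σ⁴ (1 + c).
m_1 = E[X] = σ² = 1, so m_1² = 1.
m_2 = E[X²] = σ⁴ (1 + c) = 1 · (1 + 0.400000) = 1 · 1.400000 = 1.400000.
(Note m_2 − m_1² simplifies to c · σ⁴ = 0.400000 · 1.)

Var(X) = m_2 − m_1² = 1.400000 − 1 = 0.400000.


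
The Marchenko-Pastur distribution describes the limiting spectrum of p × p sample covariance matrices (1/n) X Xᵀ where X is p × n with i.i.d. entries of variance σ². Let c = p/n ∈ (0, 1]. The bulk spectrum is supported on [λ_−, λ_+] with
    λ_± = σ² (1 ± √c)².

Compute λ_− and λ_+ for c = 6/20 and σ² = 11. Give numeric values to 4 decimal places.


c = 6/20 = 0.300000; √c = 0.547723.
λ_− = σ² (1 − √c)² = 11 · (1 − 0.547723)² = 11 · (0.452277)² = 2.250104.
λ_+ = σ² (1 + √c)² = 11 · (1 + 0.547723)² = 11 · (1.547723)² = 26.349896.

Rounded to 4 decimal places: λ_− ≈ 2.2501, λ_+ ≈ 26.3499.


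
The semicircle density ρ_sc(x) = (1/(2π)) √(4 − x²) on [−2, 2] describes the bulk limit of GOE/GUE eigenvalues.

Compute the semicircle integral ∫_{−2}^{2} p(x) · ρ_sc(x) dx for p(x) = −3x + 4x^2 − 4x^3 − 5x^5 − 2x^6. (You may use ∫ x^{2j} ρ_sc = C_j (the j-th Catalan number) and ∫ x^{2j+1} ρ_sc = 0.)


Write p(x) = Σ a_i x^i, split into monomials and integrate each against ρ_sc separately.
Using ∫ x^{2j} ρ_sc = C_j = (1/(j+1)) C(2j, j) (Catalan numbers) and ∫ x^{2j+1} ρ_sc = 0 (odd monomials vanish by symmetry):
  i = 1 (odd): ∫ x^1 ρ_sc = 0 (vanishes)
  i = 2 (even): a_2 · C_{1} = 4 · 1 = 4
  i = 3 (odd): ∫ x^3 ρ_sc = 0 (vanishes)
  i = 5 (odd): ∫ x^5 ρ_sc = 0 (vanishes)
  i = 6 (even): a_6 · C_{3} = -2 · 5 = -10

Summing the contributions: ∫_{−2}^{2} p(x) ρ_sc(x) dx = 4 + (-10) = -6.


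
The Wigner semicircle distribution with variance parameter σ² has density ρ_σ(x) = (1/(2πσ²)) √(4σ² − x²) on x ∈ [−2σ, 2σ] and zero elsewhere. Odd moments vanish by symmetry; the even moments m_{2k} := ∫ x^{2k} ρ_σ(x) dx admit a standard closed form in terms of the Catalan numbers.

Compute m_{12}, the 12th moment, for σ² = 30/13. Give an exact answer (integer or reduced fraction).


By the scaled semicircle moment identity, m_{2k} = σ^{2k} · C_k with k = 6.
C_6 = (1/(k+1)) · C(2k, k) = (1/7) · C(12, 6) = (1/7) · 924 = 132.
σ^{2k} = (σ²)^k = (30/13)^6 = 729000000/4826809.

Therefore m_{12} = σ^{12} · C_6 = (729000000/4826809) · 132 = 96228000000/4826809.


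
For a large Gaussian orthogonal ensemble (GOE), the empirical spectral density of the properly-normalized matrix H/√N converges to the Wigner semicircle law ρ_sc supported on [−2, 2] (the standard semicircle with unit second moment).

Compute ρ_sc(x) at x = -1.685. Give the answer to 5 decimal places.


ρ_sc(x) = (1/(2π)) √(4 − x²). With x = -1.685:
  4 − x² = 4 − (-1.685)² = 4 − 2.839225 = 1.160775.
  √(4 − x²) = 1.077393.
  1/(2π) = 0.159155.
  ρ_sc(-1.685) = 0.159155 · 1.077393 = 0.171472.

Rounded to 5 decimal places: ρ_sc(-1.685) ≈ 0.17147.


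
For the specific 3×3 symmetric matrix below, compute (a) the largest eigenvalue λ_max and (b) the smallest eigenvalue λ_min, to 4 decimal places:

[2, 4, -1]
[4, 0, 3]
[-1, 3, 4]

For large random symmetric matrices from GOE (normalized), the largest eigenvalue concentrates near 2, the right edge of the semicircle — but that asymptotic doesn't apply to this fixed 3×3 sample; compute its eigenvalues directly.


Since M is real symmetric, all three eigenvalues are real; they are the roots of det(λI − M) = λ³ − (tr M) λ² + s λ − det M, where s is the sum of the principal 2×2 minors.
tr M = 2 + 0 + 4 = 6.
s = (2·0 − 4²) + (2·4 − (-1)²) + (0·4 − 3²) = -16 + 7 + (-9) = -18.
det M (expand along row 1) = 2·(-9) − 4·19 + (-1)·12 = -106.
Characteristic polynomial: λ³ − 6λ² − 18λ + 106 = 0.
Substitute λ = y + (tr M)/3 = y + 2.000000 to remove the quadratic term: y³ + p·y + q = 0 with p = s − (tr M)²/3 = -30.000000 and q = −2(tr M)³/27 + (tr M)·s/3 − det M = 54.000000.
Three real roots ⇒ use the trigonometric (Viète) form: r = 2√(−p/3) = 6.324555, φ = arccos(3q/(p·r)) = arccos(-0.853815) = 2.594067 rad.
y_k = r·cos(φ/3 − 2πk/3) for k = 0, 1, 2 gives y = 4.103858, 2.115656, -6.219514.
λ_k = y_k + 2.000000 gives λ = 6.1039, 4.1157, -4.2195 (check: the sum is 6.0000 = tr M).

Hence λ_max = 6.1039 and λ_min = -4.2195.


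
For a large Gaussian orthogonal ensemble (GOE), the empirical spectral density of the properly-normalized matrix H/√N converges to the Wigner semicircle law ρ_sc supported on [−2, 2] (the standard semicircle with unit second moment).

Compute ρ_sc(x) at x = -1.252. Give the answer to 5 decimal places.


ρ_sc(x) = (1/(2π)) √(4 − x²). With x = -1.252:
  4 − x² = 4 − (-1.252)² = 4 − 1.567504 = 2.432496.
  √(4 − x²) = 1.559646.
  1/(2π) = 0.159155.
  ρ_sc(-1.252) = 0.159155 · 1.559646 = 0.248225.

Rounded to 5 decimal places: ρ_sc(-1.252) ≈ 0.24823.


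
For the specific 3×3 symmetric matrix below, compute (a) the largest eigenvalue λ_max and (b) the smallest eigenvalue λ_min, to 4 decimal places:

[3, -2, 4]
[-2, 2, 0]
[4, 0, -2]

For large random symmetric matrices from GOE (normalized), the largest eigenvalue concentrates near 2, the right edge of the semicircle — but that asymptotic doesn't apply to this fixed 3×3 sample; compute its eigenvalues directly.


Since M is real symmetric, all three eigenvalues are real; they are the roots of det(λI − M) = λ³ − (tr M) λ² + s λ − det M, where s is the sum of the principal 2×2 minors.
tr M = 3 + 2 + (-2) = 3.
s = (3·2 − (-2)²) + (3·(-2) − 4²) + (2·(-2) − 0²) = 2 + (-22) + (-4) = -24.
det M (expand along row 1) = 3·(-4) − (-2)·4 + 4·(-8) = -36.
Characteristic polynomial: λ³ − 3λ² − 24λ + 36 = 0.
Substitute λ = y + (tr M)/3 = y + 1.000000 to remove the quadratic term: y³ + p·y + q = 0 with p = s − (tr M)²/3 = -27.000000 and q = −2(tr M)³/27 + (tr M)·s/3 − det M = 10.000000.
Three real roots ⇒ use the trigonometric (Viète) form: r = 2√(−p/3) = 6.000000, φ = arccos(3q/(p·r)) = arccos(-0.185185) = 1.757057 rad.
y_k = r·cos(φ/3 − 2πk/3) for k = 0, 1, 2 gives y = 5.000000, 0.372281, -5.372281.
λ_k = y_k + 1.000000 gives λ = 6.0000, 1.3723, -4.3723 (check: the sum is 3.0000 = tr M).

Hence λ_max = 6.0000 and λ_min = -4.3723.


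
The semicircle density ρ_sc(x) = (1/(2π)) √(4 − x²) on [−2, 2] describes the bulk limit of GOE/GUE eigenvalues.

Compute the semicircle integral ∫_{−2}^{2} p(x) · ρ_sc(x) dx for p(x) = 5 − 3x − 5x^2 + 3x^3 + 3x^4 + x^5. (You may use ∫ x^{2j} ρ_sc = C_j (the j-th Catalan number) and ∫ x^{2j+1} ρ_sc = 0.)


Write p(x) = Σ a_i x^i, split into monomials and integrate each against ρ_sc separately.
Using ∫ x^{2j} ρ_sc = C_j = (1/(j+1)) C(2j, j) (Catalan numbers) and ∫ x^{2j+1} ρ_sc = 0 (odd monomials vanish by symmetry):
  i = 0 (even): a_0 · C_{0} = 5 · 1 = 5
  i = 1 (odd): ∫ x^1 ρ_sc = 0 (vanishes)
  i = 2 (even): a_2 · C_{1} = -5 · 1 = -5
  i = 3 (odd): ∫ x^3 ρ_sc = 0 (vanishes)
  i = 4 (even): a_4 · C_{2} = 3 · 2 = 6
  i = 5 (odd): ∫ x^5 ρ_sc = 0 (vanishes)

Summing the contributions: ∫_{−2}^{2} p(x) ρ_sc(x) dx = 5 + (-5) + 6 = 6.


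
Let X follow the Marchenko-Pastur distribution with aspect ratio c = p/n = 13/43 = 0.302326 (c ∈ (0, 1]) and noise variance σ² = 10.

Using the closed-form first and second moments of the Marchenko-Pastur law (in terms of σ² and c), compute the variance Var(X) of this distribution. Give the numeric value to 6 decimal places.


Recall the MP moments m_1 = E[X] = σ² and m_2 = E[X²] = σ⁴ (1 + c).
m_1 = E[X] = σ² = 10, so m_1² = 100.
m_2 = E[X²] = σ⁴ (1 + c) = 100 · (1 + 0.302326) = 100 · 1.302326 = 130.232558.
(Note m_2 − m_1² simplifies to c · σ⁴ = 0.302326 · 100.)

Var(X) = m_2 − m_1² = 130.232558 − 100 = 30.232558.


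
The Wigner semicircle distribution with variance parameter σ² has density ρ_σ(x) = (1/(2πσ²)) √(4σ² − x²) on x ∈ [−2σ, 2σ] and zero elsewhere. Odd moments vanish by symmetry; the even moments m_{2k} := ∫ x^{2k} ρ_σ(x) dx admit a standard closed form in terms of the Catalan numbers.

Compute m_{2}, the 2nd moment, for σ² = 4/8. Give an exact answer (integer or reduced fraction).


By the scaled semicircle moment identity, m_{2k} = σ^{2k} · C_k with k = 1.
C_1 = (1/(k+1)) · C(2k, k) = (1/2) · C(2, 1) = (1/2) · 2 = 1.
σ^{2k} = (σ²)^k = (4/8)^1 = 1/2.

Therefore m_{2} = σ^{2} · C_1 = (1/2) · 1 = 1/2.


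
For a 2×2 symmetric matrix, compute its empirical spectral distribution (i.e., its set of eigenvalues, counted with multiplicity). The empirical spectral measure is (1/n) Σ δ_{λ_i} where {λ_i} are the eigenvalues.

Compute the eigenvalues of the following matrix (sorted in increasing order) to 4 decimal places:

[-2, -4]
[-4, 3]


Since M is real symmetric, both eigenvalues are real; they are the roots of det(λI − M) = λ² − (tr M) λ + det M.
tr M = -2 + 3 = 1.
det M = (-2)·3 − (-4)² = -6 − 16 = -22.
Characteristic polynomial: λ² − λ − 22 = 0.
Discriminant Δ = (tr M)² − 4·det M = 1 − (-88) = 89; √Δ = 9.433981.
λ = (tr M ± √Δ)/2 = (1 ± 9.433981)/2, giving (tr M − √Δ)/2 = -4.2170 and (tr M + √Δ)/2 = 5.2170.

Eigenvalues sorted in increasing order: [-4.2170, 5.2170].


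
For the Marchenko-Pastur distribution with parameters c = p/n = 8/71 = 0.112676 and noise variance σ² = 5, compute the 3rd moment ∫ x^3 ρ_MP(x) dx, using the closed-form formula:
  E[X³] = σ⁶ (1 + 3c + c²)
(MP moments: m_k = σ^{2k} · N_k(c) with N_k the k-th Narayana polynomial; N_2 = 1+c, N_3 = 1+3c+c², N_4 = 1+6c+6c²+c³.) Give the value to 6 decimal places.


E[X³] = σ⁶ (1 + 3c + c²) (third MP moment). With σ² = 5 (so σ⁶ = 125) and c = 8/71 = 0.112676: E[X³] = 125 · (1 + 3·0.112676 + (0.112676)²) = 125 · 1.350724.

So E[X^3] = 168.840508.


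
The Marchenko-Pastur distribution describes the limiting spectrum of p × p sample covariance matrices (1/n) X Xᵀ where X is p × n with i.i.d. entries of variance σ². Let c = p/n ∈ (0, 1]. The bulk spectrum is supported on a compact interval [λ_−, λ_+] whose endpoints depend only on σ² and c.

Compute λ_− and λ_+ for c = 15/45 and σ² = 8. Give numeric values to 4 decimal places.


c = 15/45 = 0.333333; √c = 0.577350.
λ_− = σ² (1 − √c)² = 8 · (1 − 0.577350)² = 8 · (0.422650)² = 1.429062.
λ_+ = σ² (1 + √c)² = 8 · (1 + 0.577350)² = 8 · (1.577350)² = 19.904271.

Rounded to 4 decimal places: λ_− ≈ 1.4291, λ_+ ≈ 19.9043.


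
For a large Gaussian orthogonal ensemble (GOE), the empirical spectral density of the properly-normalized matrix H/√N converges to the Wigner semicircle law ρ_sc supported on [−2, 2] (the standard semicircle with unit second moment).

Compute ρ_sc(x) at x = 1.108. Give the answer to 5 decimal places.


ρ_sc(x) = (1/(2π)) √(4 − x²). With x = 1.108:
  4 − x² = 4 − (1.108)² = 4 − 1.227664 = 2.772336.
  √(4 − x²) = 1.665033.
  1/(2π) = 0.159155.
  ρ_sc(1.108) = 0.159155 · 1.665033 = 0.264998.

Rounded to 5 decimal places: ρ_sc(1.108) ≈ 0.26500.


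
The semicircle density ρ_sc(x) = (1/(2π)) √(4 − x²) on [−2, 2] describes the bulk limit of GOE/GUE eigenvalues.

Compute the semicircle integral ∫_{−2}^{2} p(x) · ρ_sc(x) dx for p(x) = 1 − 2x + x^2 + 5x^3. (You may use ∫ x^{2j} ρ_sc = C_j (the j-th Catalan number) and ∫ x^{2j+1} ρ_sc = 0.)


Write p(x) = Σ a_i x^i, split into monomials and integrate each against ρ_sc separately.
Using ∫ x^{2j} ρ_sc = C_j = (1/(j+1)) C(2j, j) (Catalan numbers) and ∫ x^{2j+1} ρ_sc = 0 (odd monomials vanish by symmetry):
  i = 0 (even): a_0 · C_{0} = 1 · 1 = 1
  i = 1 (odd): ∫ x^1 ρ_sc = 0 (vanishes)
  i = 2 (even): a_2 · C_{1} = 1 · 1 = 1
  i = 3 (odd): ∫ x^3 ρ_sc = 0 (vanishes)

Summing the contributions: ∫_{−2}^{2} p(x) ρ_sc(x) dx = 1 + 1 = 2.


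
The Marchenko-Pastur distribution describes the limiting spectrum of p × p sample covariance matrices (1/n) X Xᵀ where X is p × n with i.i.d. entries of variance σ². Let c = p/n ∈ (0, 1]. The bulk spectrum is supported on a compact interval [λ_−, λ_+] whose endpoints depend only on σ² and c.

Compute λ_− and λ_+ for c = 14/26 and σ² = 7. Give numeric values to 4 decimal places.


c = 14/26 = 0.538462; √c = 0.733799.
λ_− = σ² (1 − √c)² = 7 · (1 − 0.733799)² = 7 · (0.266201)² = 0.496039.
λ_+ = σ² (1 + √c)² = 7 · (1 + 0.733799)² = 7 · (1.733799)² = 21.042422.

Rounded to 4 decimal places: λ_− ≈ 0.4960, λ_+ ≈ 21.0424.


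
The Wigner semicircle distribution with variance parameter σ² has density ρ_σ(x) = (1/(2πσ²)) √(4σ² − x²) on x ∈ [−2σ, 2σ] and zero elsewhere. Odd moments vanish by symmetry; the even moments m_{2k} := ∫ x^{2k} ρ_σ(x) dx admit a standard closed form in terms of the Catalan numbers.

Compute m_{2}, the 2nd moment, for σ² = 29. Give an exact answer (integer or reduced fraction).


By the scaled semicircle moment identity, m_{2k} = σ^{2k} · C_k with k = 1.
C_1 = (1/(k+1)) · C(2k, k) = (1/2) · C(2, 1) = (1/2) · 2 = 1.
σ^{2k} = (σ²)^k = (29)^1 = 29.

Therefore m_{2} = σ^{2} · C_1 = 29 · 1 = 29.


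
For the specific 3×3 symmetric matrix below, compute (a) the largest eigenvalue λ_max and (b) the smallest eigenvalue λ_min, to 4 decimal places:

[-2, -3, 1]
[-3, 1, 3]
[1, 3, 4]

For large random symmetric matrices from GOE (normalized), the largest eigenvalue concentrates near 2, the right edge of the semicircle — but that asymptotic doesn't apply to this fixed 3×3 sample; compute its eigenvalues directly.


Since M is real symmetric, all three eigenvalues are real; they are the roots of det(λI − M) = λ³ − (tr M) λ² + s λ − det M, where s is the sum of the principal 2×2 minors.
tr M = -2 + 1 + 4 = 3.
s = ((-2)·1 − (-3)²) + ((-2)·4 − 1²) + (1·4 − 3²) = -11 + (-9) + (-5) = -25.
det M (expand along row 1) = (-2)·(-5) − (-3)·(-15) + 1·(-10) = -45.
Characteristic polynomial: λ³ − 3λ² − 25λ + 45 = 0.
Substitute λ = y + (tr M)/3 = y + 1.000000 to remove the quadratic term: y³ + p·y + q = 0 with p = s − (tr M)²/3 = -28.000000 and q = −2(tr M)³/27 + (tr M)·s/3 − det M = 18.000000.
Three real roots ⇒ use the trigonometric (Viète) form: r = 2√(−p/3) = 6.110101, φ = arccos(3q/(p·r)) = arccos(-0.315637) = 1.891924 rad.
y_k = r·cos(φ/3 − 2πk/3) for k = 0, 1, 2 gives y = 4.934820, 0.652792, -5.587612.
λ_k = y_k + 1.000000 gives λ = 5.9348, 1.6528, -4.5876 (check: the sum is 3.0000 = tr M).

Hence λ_max = 5.9348 and λ_min = -4.5876.


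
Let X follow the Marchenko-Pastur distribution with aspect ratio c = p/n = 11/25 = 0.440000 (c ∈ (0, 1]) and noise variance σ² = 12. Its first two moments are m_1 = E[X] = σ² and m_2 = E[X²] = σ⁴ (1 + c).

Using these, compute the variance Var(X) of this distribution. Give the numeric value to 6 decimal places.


m_1 = E[X] = σ² = 12, so m_1² = 144.
m_2 = E[X²] = σ⁴ (1 + c) = 144 · (1 + 0.440000) = 144 · 1.440000 = 207.360000.
(Note m_2 − m_1² simplifies to c · σ⁴ = 0.440000 · 144.)

Var(X) = m_2 − m_1² = 207.360000 − 144 = 63.360000.


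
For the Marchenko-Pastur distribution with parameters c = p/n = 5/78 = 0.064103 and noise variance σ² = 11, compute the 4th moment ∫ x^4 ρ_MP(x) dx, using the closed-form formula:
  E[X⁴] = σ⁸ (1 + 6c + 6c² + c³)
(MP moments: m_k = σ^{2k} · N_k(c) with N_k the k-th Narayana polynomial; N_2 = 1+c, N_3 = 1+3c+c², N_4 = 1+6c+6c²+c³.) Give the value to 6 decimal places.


E[X⁴] = σ⁸ (1 + 6c + 6c² + c³) (fourth MP moment). With σ² = 11 (so σ⁸ = 14641) and c = 5/78 = 0.064103: E[X⁴] = 14641 · (1 + 6·0.064103 + 6·(0.064103)² + (0.064103)³) = 14641 · 1.409534.

So E[X^4] = 20636.981779.


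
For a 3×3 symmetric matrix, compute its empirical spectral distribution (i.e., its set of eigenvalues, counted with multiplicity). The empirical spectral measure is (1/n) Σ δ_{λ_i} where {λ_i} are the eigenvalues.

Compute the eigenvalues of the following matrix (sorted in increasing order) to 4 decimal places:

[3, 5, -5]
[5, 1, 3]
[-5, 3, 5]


Since M is real symmetric, all three eigenvalues are real; they are the roots of det(λI − M) = λ³ − (tr M) λ² + s λ − det M, where s is the sum of the principal 2×2 minors.
tr M = 3 + 1 + 5 = 9.
s = (3·1 − 5²) + (3·5 − (-5)²) + (1·5 − 3²) = -22 + (-10) + (-4) = -36.
det M (expand along row 1) = 3·(-4) − 5·40 + (-5)·20 = -312.
Characteristic polynomial: λ³ − 9λ² − 36λ + 312 = 0.
Substitute λ = y + (tr M)/3 = y + 3.000000 to remove the quadratic term: y³ + p·y + q = 0 with p = s − (tr M)²/3 = -63.000000 and q = −2(tr M)³/27 + (tr M)·s/3 − det M = 150.000000.
Three real roots ⇒ use the trigonometric (Viète) form: r = 2√(−p/3) = 9.165151, φ = arccos(3q/(p·r)) = arccos(-0.779350) = 2.464423 rad.
y_k = r·cos(φ/3 − 2πk/3) for k = 0, 1, 2 gives y = 6.242773, 2.689882, -8.932655.
λ_k = y_k + 3.000000 gives λ = 9.2428, 5.6899, -5.9327 (check: the sum is 9.0000 = tr M).

Eigenvalues sorted in increasing order: [-5.9327, 5.6899, 9.2428].


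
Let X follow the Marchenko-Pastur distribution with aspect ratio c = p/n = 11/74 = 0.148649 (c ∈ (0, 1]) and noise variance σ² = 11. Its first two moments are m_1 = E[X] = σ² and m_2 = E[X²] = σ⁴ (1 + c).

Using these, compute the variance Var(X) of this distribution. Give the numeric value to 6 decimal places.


m_1 = E[X] = σ² = 11, so m_1² = 121.
m_2 = E[X²] = σ⁴ (1 + c) = 121 · (1 + 0.148649) = 121 · 1.148649 = 138.986486.
(Note m_2 − m_1² simplifies to c · σ⁴ = 0.148649 · 121.)

Var(X) = m_2 − m_1² = 138.986486 − 121 = 17.986486.


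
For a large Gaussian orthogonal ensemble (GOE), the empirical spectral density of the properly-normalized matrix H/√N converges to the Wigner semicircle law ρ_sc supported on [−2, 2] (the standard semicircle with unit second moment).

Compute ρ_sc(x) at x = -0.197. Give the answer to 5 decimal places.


ρ_sc(x) = (1/(2π)) √(4 − x²). With x = -0.197:
  4 − x² = 4 − (-0.197)² = 4 − 0.038809 = 3.961191.
  √(4 − x²) = 1.990274.
  1/(2π) = 0.159155.
  ρ_sc(-0.197) = 0.159155 · 1.990274 = 0.316762.

Rounded to 5 decimal places: ρ_sc(-0.197) ≈ 0.31676.


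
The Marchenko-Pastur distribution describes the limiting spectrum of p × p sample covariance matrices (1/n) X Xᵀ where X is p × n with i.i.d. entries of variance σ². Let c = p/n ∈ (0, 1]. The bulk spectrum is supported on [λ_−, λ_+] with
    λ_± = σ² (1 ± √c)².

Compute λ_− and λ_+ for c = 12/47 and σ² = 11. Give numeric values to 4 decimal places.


c = 12/47 = 0.255319; √c = 0.505291.
λ_− = σ² (1 − √c)² = 11 · (1 − 0.505291)² = 11 · (0.494709)² = 2.692105.
λ_+ = σ² (1 + √c)² = 11 · (1 + 0.505291)² = 11 · (1.505291)² = 24.924916.

Rounded to 4 decimal places: λ_− ≈ 2.6921, λ_+ ≈ 24.9249.


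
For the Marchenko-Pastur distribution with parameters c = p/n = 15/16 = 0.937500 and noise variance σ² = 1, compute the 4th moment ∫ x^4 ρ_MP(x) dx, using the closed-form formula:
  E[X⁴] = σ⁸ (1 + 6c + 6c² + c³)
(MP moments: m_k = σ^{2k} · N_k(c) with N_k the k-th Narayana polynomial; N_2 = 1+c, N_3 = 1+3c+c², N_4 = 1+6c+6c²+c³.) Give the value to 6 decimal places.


E[X⁴] = σ⁸ (1 + 6c + 6c² + c³) (fourth MP moment). With σ² = 1 (so σ⁸ = 1) and c = 15/16 = 0.937500: E[X⁴] = 1 · (1 + 6·0.937500 + 6·(0.937500)² + (0.937500)³) = 1 · 12.722412.

So E[X^4] = 12.722412.


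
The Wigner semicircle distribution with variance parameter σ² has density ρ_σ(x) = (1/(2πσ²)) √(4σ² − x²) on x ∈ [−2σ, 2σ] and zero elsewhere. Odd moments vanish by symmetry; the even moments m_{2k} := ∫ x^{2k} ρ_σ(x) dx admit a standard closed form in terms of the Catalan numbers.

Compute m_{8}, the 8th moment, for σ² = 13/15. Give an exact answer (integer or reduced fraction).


By the scaled semicircle moment identity, m_{2k} = σ^{2k} · C_k with k = 4.
C_4 = (1/(k+1)) · C(2k, k) = (1/5) · C(8, 4) = (1/5) · 70 = 14.
σ^{2k} = (σ²)^k = (13/15)^4 = 28561/50625.

Therefore m_{8} = σ^{8} · C_4 = (28561/50625) · 14 = 399854/50625.


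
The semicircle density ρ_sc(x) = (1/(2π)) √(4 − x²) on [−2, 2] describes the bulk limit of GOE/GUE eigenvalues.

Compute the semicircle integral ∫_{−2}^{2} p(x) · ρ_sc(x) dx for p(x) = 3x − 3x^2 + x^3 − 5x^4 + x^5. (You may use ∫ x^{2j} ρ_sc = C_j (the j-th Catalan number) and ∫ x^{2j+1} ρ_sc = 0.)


Write p(x) = Σ a_i x^i, split into monomials and integrate each against ρ_sc separately.
Using ∫ x^{2j} ρ_sc = C_j = (1/(j+1)) C(2j, j) (Catalan numbers) and ∫ x^{2j+1} ρ_sc = 0 (odd monomials vanish by symmetry):
  i = 1 (odd): ∫ x^1 ρ_sc = 0 (vanishes)
  i = 2 (even): a_2 · C_{1} = -3 · 1 = -3
  i = 3 (odd): ∫ x^3 ρ_sc = 0 (vanishes)
  i = 4 (even): a_4 · C_{2} = -5 · 2 = -10
  i = 5 (odd): ∫ x^5 ρ_sc = 0 (vanishes)

Summing the contributions: ∫_{−2}^{2} p(x) ρ_sc(x) dx = (-3) + (-10) = -13.


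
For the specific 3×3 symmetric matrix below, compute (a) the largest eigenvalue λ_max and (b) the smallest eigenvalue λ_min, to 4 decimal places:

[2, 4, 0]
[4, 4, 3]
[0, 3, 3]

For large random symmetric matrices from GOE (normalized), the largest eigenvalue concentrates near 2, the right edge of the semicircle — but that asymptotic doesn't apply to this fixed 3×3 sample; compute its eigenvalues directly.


Since M is real symmetric, all three eigenvalues are real; they are the roots of det(λI − M) = λ³ − (tr M) λ² + s λ − det M, where s is the sum of the principal 2×2 minors.
tr M = 2 + 4 + 3 = 9.
s = (2·4 − 4²) + (2·3 − 0²) + (4·3 − 3²) = -8 + 6 + 3 = 1.
det M (expand along row 1) = 2·3 − 4·12 + 0·12 = -42.
Characteristic polynomial: λ³ − 9λ² + λ + 42 = 0.
Substitute λ = y + (tr M)/3 = y + 3.000000 to remove the quadratic term: y³ + p·y + q = 0 with p = s − (tr M)²/3 = -26.000000 and q = −2(tr M)³/27 + (tr M)·s/3 − det M = -9.000000.
Three real roots ⇒ use the trigonometric (Viète) form: r = 2√(−p/3) = 5.887841, φ = arccos(3q/(p·r)) = arccos(0.176374) = 1.393495 rad.
y_k = r·cos(φ/3 − 2πk/3) for k = 0, 1, 2 gives y = 5.264003, -0.347772, -4.916231.
λ_k = y_k + 3.000000 gives λ = 8.2640, 2.6522, -1.9162 (check: the sum is 9.0000 = tr M).

Hence λ_max = 8.2640 and λ_min = -1.9162.


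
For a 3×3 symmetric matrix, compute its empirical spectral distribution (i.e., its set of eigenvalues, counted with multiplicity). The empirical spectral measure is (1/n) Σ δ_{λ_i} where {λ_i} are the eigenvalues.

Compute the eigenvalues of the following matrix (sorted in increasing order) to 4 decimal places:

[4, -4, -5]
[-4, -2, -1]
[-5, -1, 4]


Since M is real symmetric, all three eigenvalues are real; they are the roots of det(λI − M) = λ³ − (tr M) λ² + s λ − det M, where s is the sum of the principal 2×2 minors.
tr M = 4 + (-2) + 4 = 6.
s = (4·(-2) − (-4)²) + (4·4 − (-5)²) + ((-2)·4 − (-1)²) = -24 + (-9) + (-9) = -42.
det M (expand along row 1) = 4·(-9) − (-4)·(-21) + (-5)·(-6) = -90.
Characteristic polynomial: λ³ − 6λ² − 42λ + 90 = 0.
Substitute λ = y + (tr M)/3 = y + 2.000000 to remove the quadratic term: y³ + p·y + q = 0 with p = s − (tr M)²/3 = -54.000000 and q = −2(tr M)³/27 + (tr M)·s/3 − det M = -10.000000.
Three real roots ⇒ use the trigonometric (Viète) form: r = 2√(−p/3) = 8.485281, φ = arccos(3q/(p·r)) = arccos(0.065473) = 1.505277 rad.
y_k = r·cos(φ/3 − 2πk/3) for k = 0, 1, 2 gives y = 7.439368, -0.185303, -7.254065.
λ_k = y_k + 2.000000 gives λ = 9.4394, 1.8147, -5.2541 (check: the sum is 6.0000 = tr M).

Eigenvalues sorted in increasing order: [-5.2541, 1.8147, 9.4394].


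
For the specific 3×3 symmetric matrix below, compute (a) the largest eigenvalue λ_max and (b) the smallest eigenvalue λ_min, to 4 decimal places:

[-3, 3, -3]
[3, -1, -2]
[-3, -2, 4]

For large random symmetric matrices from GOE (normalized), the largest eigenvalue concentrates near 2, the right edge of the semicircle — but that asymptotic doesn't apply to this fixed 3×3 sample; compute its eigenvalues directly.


Since M is real symmetric, all three eigenvalues are real; they are the roots of det(λI − M) = λ³ − (tr M) λ² + s λ − det M, where s is the sum of the principal 2×2 minors.
tr M = -3 + (-1) + 4 = 0.
s = ((-3)·(-1) − 3²) + ((-3)·4 − (-3)²) + ((-1)·4 − (-2)²) = -6 + (-21) + (-8) = -35.
det M (expand along row 1) = (-3)·(-8) − 3·6 + (-3)·(-9) = 33.
Characteristic polynomial: λ³ − 35λ − 33 = 0.
Substitute λ = y + (tr M)/3 = y + 0.000000 to remove the quadratic term: y³ + p·y + q = 0 with p = s − (tr M)²/3 = -35.000000 and q = −2(tr M)³/27 + (tr M)·s/3 − det M = -33.000000.
Three real roots ⇒ use the trigonometric (Viète) form: r = 2√(−p/3) = 6.831301, φ = arccos(3q/(p·r)) = arccos(0.414060) = 1.143886 rad.
y_k = r·cos(φ/3 − 2πk/3) for k = 0, 1, 2 gives y = 6.340700, -0.968840, -5.371860.
λ_k = y_k + 0.000000 gives λ = 6.3407, -0.9688, -5.3719 (check: the sum is 0.0000 = tr M).

Hence λ_max = 6.3407 and λ_min = -5.3719.


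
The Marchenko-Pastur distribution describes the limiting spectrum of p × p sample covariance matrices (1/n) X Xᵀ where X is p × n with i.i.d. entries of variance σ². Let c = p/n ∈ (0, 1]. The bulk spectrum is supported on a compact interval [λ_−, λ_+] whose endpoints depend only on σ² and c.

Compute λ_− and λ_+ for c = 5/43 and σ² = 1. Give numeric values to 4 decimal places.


c = 5/43 = 0.116279; √c = 0.340997.
λ_− = σ² (1 − √c)² = 1 · (1 − 0.340997)² = 1 · (0.659003)² = 0.434285.
λ_+ = σ² (1 + √c)² = 1 · (1 + 0.340997)² = 1 · (1.340997)² = 1.798273.

Rounded to 4 decimal places: λ_− ≈ 0.4343, λ_+ ≈ 1.7983.


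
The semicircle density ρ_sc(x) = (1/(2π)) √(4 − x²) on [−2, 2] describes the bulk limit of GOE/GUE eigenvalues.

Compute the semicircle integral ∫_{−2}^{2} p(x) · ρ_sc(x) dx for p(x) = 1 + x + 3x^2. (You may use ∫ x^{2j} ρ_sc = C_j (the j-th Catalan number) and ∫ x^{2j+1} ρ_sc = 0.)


Write p(x) = Σ a_i x^i, split into monomials and integrate each against ρ_sc separately.
Using ∫ x^{2j} ρ_sc = C_j = (1/(j+1)) C(2j, j) (Catalan numbers) and ∫ x^{2j+1} ρ_sc = 0 (odd monomials vanish by symmetry):
  i = 0 (even): a_0 · C_{0} = 1 · 1 = 1
  i = 1 (odd): ∫ x^1 ρ_sc = 0 (vanishes)
  i = 2 (even): a_2 · C_{1} = 3 · 1 = 3

Summing the contributions: ∫_{−2}^{2} p(x) ρ_sc(x) dx = 1 + 3 = 4.


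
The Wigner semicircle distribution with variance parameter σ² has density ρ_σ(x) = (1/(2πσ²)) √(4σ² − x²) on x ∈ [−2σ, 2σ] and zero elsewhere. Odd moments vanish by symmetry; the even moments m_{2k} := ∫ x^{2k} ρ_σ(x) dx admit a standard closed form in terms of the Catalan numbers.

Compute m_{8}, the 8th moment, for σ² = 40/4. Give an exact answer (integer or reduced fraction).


By the scaled semicircle moment identity, m_{2k} = σ^{2k} · C_k with k = 4.
C_4 = (1/(k+1)) · C(2k, k) = (1/5) · C(8, 4) = (1/5) · 70 = 14.
σ^{2k} = (σ²)^k = (40/4)^4 = 10000.

Therefore m_{8} = σ^{8} · C_4 = 10000 · 14 = 140000.


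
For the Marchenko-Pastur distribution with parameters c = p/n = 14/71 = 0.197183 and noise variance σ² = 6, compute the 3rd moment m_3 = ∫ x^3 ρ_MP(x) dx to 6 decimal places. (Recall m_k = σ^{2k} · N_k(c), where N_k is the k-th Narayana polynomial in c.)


E[X³] = σ⁶ (1 + 3c + c²) (third MP moment). With σ² = 6 (so σ⁶ = 216) and c = 14/71 = 0.197183: E[X³] = 216 · (1 + 3·0.197183 + (0.197183)²) = 216 · 1.630430.

So E[X^3] = 352.172982.


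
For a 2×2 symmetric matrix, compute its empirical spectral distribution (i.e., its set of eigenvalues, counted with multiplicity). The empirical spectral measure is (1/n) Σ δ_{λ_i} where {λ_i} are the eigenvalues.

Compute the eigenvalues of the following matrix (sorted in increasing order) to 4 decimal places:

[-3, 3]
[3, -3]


Since M is real symmetric, both eigenvalues are real; they are the roots of det(λI − M) = λ² − (tr M) λ + det M.
tr M = -3 + (-3) = -6.
det M = (-3)·(-3) − 3² = 9 − 9 = 0.
Characteristic polynomial: λ² + 6λ = 0.
Discriminant Δ = (tr M)² − 4·det M = 36 − 0 = 36; √Δ = 6.000000.
λ = (tr M ± √Δ)/2 = (-6 ± 6.000000)/2, giving (tr M − √Δ)/2 = -6.0000 and (tr M + √Δ)/2 = 0.0000.

Eigenvalues sorted in increasing order: [-6.0000, 0.0000].


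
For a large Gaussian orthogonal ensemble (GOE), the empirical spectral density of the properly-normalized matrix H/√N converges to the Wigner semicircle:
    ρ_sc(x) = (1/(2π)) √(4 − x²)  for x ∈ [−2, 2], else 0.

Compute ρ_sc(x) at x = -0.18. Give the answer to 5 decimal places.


ρ_sc(x) = (1/(2π)) √(4 − x²). With x = -0.18:
  4 − x² = 4 − (-0.18)² = 4 − 0.032400 = 3.967600.
  √(4 − x²) = 1.991884.
  1/(2π) = 0.159155.
  ρ_sc(-0.18) = 0.159155 · 1.991884 = 0.317018.

Rounded to 5 decimal places: ρ_sc(-0.18) ≈ 0.31702.


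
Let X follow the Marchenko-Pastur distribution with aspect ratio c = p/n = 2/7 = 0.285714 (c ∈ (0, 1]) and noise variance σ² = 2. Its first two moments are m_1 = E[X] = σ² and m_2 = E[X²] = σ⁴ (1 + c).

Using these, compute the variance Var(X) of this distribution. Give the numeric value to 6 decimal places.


m_1 = E[X] = σ² = 2, so m_1² = 4.
m_2 = E[X²] = σ⁴ (1 + c) = 4 · (1 + 0.285714) = 4 · 1.285714 = 5.142857.
(Note m_2 − m_1² simplifies to c · σ⁴ = 0.285714 · 4.)

Var(X) = m_2 − m_1² = 5.142857 − 4 = 1.142857.


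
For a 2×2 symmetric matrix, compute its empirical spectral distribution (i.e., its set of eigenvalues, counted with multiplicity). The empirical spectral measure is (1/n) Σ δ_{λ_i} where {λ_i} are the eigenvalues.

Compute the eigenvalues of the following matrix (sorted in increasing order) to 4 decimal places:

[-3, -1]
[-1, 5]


Since M is real symmetric, both eigenvalues are real; they are the roots of det(λI − M) = λ² − (tr M) λ + det M.
tr M = -3 + 5 = 2.
det M = (-3)·5 − (-1)² = -15 − 1 = -16.
Characteristic polynomial: λ² − 2λ − 16 = 0.
Discriminant Δ = (tr M)² − 4·det M = 4 − (-64) = 68; √Δ = 8.246211.
λ = (tr M ± √Δ)/2 = (2 ± 8.246211)/2, giving (tr M − √Δ)/2 = -3.1231 and (tr M + √Δ)/2 = 5.1231.

Eigenvalues sorted in increasing order: [-3.1231, 5.1231].


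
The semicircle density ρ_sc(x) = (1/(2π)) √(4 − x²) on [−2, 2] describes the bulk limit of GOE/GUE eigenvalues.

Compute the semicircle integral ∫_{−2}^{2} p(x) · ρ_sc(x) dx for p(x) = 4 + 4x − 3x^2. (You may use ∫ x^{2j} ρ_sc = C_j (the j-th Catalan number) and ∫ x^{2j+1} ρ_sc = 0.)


Write p(x) = Σ a_i x^i, split into monomials and integrate each against ρ_sc separately.
Using ∫ x^{2j} ρ_sc = C_j = (1/(j+1)) C(2j, j) (Catalan numbers) and ∫ x^{2j+1} ρ_sc = 0 (odd monomials vanish by symmetry):
  i = 0 (even): a_0 · C_{0} = 4 · 1 = 4
  i = 1 (odd): ∫ x^1 ρ_sc = 0 (vanishes)
  i = 2 (even): a_2 · C_{1} = -3 · 1 = -3

Summing the contributions: ∫_{−2}^{2} p(x) ρ_sc(x) dx = 4 + (-3) = 1.


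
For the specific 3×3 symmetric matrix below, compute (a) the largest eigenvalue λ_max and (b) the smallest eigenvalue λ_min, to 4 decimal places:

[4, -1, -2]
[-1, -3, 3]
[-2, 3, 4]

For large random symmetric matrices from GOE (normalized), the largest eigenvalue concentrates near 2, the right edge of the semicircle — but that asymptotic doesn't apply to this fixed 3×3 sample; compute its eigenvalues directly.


Since M is real symmetric, all three eigenvalues are real; they are the roots of det(λI − M) = λ³ − (tr M) λ² + s λ − det M, where s is the sum of the principal 2×2 minors.
tr M = 4 + (-3) + 4 = 5.
s = (4·(-3) − (-1)²) + (4·4 − (-2)²) + ((-3)·4 − 3²) = -13 + 12 + (-21) = -22.
det M (expand along row 1) = 4·(-21) − (-1)·2 + (-2)·(-9) = -64.
Characteristic polynomial: λ³ − 5λ² − 22λ + 64 = 0.
Substitute λ = y + (tr M)/3 = y + 1.666667 to remove the quadratic term: y³ + p·y + q = 0 with p = s − (tr M)²/3 = -30.333333 and q = −2(tr M)³/27 + (tr M)·s/3 − det M = 18.074074.
Three real roots ⇒ use the trigonometric (Viète) form: r = 2√(−p/3) = 6.359595, φ = arccos(3q/(p·r)) = arccos(-0.281079) = 1.855714 rad.
y_k = r·cos(φ/3 − 2πk/3) for k = 0, 1, 2 gives y = 5.181211, 0.603080, -5.784290.
λ_k = y_k + 1.666667 gives λ = 6.8479, 2.2697, -4.1176 (check: the sum is 5.0000 = tr M).

Hence λ_max = 6.8479 and λ_min = -4.1176.
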